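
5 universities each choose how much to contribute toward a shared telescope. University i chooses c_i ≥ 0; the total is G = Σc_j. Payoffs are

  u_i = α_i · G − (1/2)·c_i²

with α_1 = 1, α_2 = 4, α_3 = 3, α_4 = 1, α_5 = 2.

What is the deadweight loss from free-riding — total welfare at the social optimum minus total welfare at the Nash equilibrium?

197

University i's FOC: ∂u_i/∂c_i = α_i − c_i = 0, so c_i* = α_i.
NE contributions = (1, 4, 3, 1, 2); G = 11.
W^NE = (Σα)·G − ½Σα_i² = 11² − ½·31 = 105.5.
Planner sets c_i = Σα_j = 11 for every i, so G^SO = 5·11 = 55.
W^SO = (Σα)·G^SO − ½·5·(Σα)² = (5/2)·11² = 302.5.
Deadweight loss = W^SO − W^NE = 197.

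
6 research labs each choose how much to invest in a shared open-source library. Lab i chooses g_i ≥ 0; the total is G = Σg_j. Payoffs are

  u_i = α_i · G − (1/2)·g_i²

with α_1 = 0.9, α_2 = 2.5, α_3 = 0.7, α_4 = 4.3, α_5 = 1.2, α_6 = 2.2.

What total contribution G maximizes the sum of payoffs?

70.8

Planner FOC: ∂(Σu_j)/∂g_i = (Σα_j) − g_i = 0, so g_i^SO = Σα_j = 11.8 for every i; G^SO = 70.8.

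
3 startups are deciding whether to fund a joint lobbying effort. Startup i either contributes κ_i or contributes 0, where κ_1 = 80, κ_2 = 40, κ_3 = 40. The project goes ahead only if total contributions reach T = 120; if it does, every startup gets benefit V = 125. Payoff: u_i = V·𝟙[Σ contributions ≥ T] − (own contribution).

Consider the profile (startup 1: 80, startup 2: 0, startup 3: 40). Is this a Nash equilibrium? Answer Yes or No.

Yes

Total = 120 ≥ 120: provided.
Startup 1 (pledges 80, payoff 45): dropping to 0 → total 40, payoff 0. No gain.
Startup 2 (pledges 0, payoff 125): pledging 40 → total 160, payoff 85. No gain.
Startup 3 (pledges 40, payoff 85): dropping to 0 → total 80, payoff 0. No gain.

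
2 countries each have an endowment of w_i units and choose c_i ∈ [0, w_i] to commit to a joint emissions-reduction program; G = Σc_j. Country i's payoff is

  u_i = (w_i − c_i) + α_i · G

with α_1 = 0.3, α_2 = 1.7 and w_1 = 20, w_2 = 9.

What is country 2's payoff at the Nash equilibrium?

15.3

∂u_i/∂c_i = α_i − 1, so country i contributes w_i if α_i > 1, else 0.
α_i > 1 for i ∈ {2}; NE contributions (0, 9), G = 9.
u_2 = (9 − 9) + 1.7·9 = 15.3.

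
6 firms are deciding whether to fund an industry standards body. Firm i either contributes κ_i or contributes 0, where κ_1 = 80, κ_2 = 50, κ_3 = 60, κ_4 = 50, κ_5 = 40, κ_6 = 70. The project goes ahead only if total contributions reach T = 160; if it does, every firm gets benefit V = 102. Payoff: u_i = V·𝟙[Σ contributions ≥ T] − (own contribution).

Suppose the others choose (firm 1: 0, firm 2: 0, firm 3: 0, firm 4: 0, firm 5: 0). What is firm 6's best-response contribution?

0

Others' total = 0. Even contributing 70 gives 70 < 160: no benefit either way.
Best response: 0.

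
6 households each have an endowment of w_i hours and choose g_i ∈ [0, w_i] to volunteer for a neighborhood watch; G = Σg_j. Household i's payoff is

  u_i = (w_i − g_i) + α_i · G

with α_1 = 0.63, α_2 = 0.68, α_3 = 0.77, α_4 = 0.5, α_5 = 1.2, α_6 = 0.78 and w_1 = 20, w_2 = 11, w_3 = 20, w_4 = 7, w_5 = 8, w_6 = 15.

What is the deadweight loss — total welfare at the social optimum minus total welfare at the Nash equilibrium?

∂u_i/∂g_i = α_i − 1, so household i contributes w_i if α_i > 1, else 0.
α_i > 1 for i ∈ {5}; NE contributions (0, 0, 0, 0, 8, 0), G = 8.
W^NE = Σw_i − G^NE + (Σα_i)·G^NE = 81 + 3.56·8 = 109.48.
Planner: ∂(Σu_j)/∂g_i = Σα_j − 1 = 3.56 > 0, so everyone contributes w_i; G^SO = 81, W^SO = 81 + 3.56·81 = 369.36.
Deadweight loss = 259.88.

259.88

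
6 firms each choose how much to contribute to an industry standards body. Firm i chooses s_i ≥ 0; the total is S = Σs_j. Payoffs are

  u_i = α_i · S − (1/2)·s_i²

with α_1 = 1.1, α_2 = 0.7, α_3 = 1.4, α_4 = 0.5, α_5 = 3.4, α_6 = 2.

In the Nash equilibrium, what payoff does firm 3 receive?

Firm i's FOC: ∂u_i/∂s_i = α_i − s_i = 0, so s_i* = α_i.
NE contributions = (1.1, 0.7, 1.4, 0.5, 3.4, 2); S = 9.1.
u_3 = α_3·S − ½·(s_3)² = 1.4·9.1 − ½·1.4² = 11.76.

11.76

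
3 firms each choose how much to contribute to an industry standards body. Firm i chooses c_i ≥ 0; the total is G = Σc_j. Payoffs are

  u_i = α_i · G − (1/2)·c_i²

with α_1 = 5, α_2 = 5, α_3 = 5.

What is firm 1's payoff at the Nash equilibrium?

Firm i's FOC: ∂u_i/∂c_i = α_i − c_i = 0, so c_i* = α_i.
NE contributions = (5, 5, 5); G = 15.
u_1 = α_1·G − ½·(c_1)² = 5·15 − ½·5² = 62.5.

62.5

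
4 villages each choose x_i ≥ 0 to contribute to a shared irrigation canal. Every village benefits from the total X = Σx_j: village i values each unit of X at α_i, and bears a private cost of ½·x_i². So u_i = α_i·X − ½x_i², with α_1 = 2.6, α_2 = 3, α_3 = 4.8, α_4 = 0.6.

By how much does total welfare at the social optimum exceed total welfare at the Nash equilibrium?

140.58

Village i's FOC: ∂u_i/∂x_i = α_i − x_i = 0, so x_i* = α_i.
NE contributions = (2.6, 3, 4.8, 0.6); X = 11.
W^NE = (Σα)·X − ½Σα_i² = 11² − ½·39.16 = 101.42.
Planner sets x_i = Σα_j = 11 for every i, so X^SO = 4·11 = 44.
W^SO = (Σα)·X^SO − ½·4·(Σα)² = (4/2)·11² = 242.
Deadweight loss = W^SO − W^NE = 140.58.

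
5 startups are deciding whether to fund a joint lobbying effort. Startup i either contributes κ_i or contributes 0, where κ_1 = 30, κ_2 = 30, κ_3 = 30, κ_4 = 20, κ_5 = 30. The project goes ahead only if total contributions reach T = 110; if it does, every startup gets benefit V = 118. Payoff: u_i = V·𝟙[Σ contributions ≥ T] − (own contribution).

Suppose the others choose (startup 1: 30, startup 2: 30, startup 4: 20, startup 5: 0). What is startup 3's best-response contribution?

30

Others' total = 80. Contributing 30 brings total to 110 ≥ 110: gain V − κ_3 = 88.
Best response: 30.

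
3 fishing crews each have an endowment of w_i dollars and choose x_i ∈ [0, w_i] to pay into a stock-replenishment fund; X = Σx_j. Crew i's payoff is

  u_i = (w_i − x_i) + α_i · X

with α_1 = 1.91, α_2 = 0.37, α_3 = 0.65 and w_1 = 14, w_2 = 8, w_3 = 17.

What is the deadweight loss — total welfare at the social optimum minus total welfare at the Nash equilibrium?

48.25

∂u_i/∂x_i = α_i − 1, so crew i contributes w_i if α_i > 1, else 0.
α_i > 1 for i ∈ {1}; NE contributions (14, 0, 0), X = 14.
W^NE = Σw_i − X^NE + (Σα_i)·X^NE = 39 + 1.93·14 = 66.02.
Planner: ∂(Σu_j)/∂x_i = Σα_j − 1 = 1.93 > 0, so everyone contributes w_i; X^SO = 39, W^SO = 39 + 1.93·39 = 114.27.
Deadweight loss = 48.25.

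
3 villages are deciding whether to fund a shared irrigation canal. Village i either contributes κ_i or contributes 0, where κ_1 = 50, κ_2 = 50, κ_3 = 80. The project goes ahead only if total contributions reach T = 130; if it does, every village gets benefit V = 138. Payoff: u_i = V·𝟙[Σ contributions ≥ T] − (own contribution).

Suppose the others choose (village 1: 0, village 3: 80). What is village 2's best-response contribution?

Others' total = 80. Contributing 50 brings total to 130 ≥ 130: gain V − κ_2 = 88.
Best response: 50.

50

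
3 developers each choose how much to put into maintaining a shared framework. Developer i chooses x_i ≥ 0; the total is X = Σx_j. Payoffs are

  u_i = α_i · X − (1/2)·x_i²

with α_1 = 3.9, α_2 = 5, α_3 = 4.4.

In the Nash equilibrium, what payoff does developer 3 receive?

Developer i's FOC: ∂u_i/∂x_i = α_i − x_i = 0, so x_i* = α_i.
NE contributions = (3.9, 5, 4.4); X = 13.3.
u_3 = α_3·X − ½·(x_3)² = 4.4·13.3 − ½·4.4² = 48.84.

48.84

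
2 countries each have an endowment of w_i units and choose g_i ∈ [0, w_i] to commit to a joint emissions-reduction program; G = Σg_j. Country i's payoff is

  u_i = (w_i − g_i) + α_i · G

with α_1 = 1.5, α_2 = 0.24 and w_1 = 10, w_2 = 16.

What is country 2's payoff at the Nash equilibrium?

∂u_i/∂g_i = α_i − 1, so country i contributes w_i if α_i > 1, else 0.
α_i > 1 for i ∈ {1}; NE contributions (10, 0), G = 10.
u_2 = (16 − 0) + 0.24·10 = 18.4.

18.4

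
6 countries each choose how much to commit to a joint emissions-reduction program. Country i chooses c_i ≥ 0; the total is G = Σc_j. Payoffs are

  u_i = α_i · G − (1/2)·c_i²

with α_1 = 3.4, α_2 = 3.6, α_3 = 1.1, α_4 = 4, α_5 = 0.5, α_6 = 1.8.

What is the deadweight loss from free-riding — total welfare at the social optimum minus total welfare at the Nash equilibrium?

Country i's FOC: ∂u_i/∂c_i = α_i − c_i = 0, so c_i* = α_i.
NE contributions = (3.4, 3.6, 1.1, 4, 0.5, 1.8); G = 14.4.
W^NE = (Σα)·G − ½Σα_i² = 14.4² − ½·45.22 = 184.75.
Planner sets c_i = Σα_j = 14.4 for every i, so G^SO = 6·14.4 = 86.4.
W^SO = (Σα)·G^SO − ½·6·(Σα)² = (6/2)·14.4² = 622.08.
Deadweight loss = W^SO − W^NE = 437.33.

437.33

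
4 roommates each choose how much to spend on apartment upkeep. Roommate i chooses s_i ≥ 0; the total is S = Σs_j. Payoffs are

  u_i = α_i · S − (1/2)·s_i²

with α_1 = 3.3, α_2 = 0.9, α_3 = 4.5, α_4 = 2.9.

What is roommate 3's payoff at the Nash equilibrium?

Roommate i's FOC: ∂u_i/∂s_i = α_i − s_i = 0, so s_i* = α_i.
NE contributions = (3.3, 0.9, 4.5, 2.9); S = 11.6.
u_3 = α_3·S − ½·(s_3)² = 4.5·11.6 − ½·4.5² = 42.075.

42.075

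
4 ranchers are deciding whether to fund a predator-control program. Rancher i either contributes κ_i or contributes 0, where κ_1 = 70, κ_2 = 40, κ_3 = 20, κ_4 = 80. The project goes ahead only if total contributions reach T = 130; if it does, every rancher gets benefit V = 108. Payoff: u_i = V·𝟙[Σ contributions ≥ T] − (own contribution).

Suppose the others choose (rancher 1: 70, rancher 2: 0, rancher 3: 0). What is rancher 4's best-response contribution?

Others' total = 70. Contributing 80 brings total to 150 ≥ 130: gain V − κ_4 = 28.
Best response: 80.

80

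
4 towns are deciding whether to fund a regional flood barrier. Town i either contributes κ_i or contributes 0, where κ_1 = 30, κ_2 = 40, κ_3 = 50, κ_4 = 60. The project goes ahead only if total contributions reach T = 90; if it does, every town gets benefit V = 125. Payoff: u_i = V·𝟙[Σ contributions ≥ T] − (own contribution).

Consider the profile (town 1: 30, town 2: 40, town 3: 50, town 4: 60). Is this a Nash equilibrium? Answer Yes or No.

No

Total = 180 ≥ 90: provided.
Town 1 (pledges 30, payoff 95): dropping to 0 → total 150, payoff 125. Profitable deviation.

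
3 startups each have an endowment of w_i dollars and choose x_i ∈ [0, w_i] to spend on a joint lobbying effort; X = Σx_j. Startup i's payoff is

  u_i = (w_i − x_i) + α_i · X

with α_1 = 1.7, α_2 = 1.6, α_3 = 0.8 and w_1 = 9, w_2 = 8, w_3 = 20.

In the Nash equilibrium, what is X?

17

∂u_i/∂x_i = α_i − 1, so startup i contributes w_i if α_i > 1, else 0.
α_i > 1 for i ∈ {1, 2}; NE contributions (9, 8, 0), X = 17.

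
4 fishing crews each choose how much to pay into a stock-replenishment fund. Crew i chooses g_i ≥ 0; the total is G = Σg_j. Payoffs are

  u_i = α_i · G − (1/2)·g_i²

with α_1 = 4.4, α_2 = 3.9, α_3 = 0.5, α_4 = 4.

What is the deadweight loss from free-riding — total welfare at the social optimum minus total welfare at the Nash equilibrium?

Crew i's FOC: ∂u_i/∂g_i = α_i − g_i = 0, so g_i* = α_i.
NE contributions = (4.4, 3.9, 0.5, 4); G = 12.8.
W^NE = (Σα)·G − ½Σα_i² = 12.8² − ½·50.82 = 138.43.
Planner sets g_i = Σα_j = 12.8 for every i, so G^SO = 4·12.8 = 51.2.
W^SO = (Σα)·G^SO − ½·4·(Σα)² = (4/2)·12.8² = 327.68.
Deadweight loss = W^SO − W^NE = 189.25.

189.25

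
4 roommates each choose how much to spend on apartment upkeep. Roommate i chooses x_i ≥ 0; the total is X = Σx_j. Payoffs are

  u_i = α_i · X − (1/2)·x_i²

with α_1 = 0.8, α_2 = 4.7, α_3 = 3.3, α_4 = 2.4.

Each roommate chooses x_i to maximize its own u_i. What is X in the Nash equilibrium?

Roommate i's FOC: ∂u_i/∂x_i = α_i − x_i = 0, so x_i* = α_i.
NE contributions = (0.8, 4.7, 3.3, 2.4); X = 11.2.

11.2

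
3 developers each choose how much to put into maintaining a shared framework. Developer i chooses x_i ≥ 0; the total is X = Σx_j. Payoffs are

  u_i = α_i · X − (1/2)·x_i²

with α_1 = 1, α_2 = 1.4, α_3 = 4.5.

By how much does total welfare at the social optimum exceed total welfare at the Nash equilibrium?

Developer i's FOC: ∂u_i/∂x_i = α_i − x_i = 0, so x_i* = α_i.
NE contributions = (1, 1.4, 4.5); X = 6.9.
W^NE = (Σα)·X − ½Σα_i² = 6.9² − ½·23.21 = 36.005.
Planner sets x_i = Σα_j = 6.9 for every i, so X^SO = 3·6.9 = 20.7.
W^SO = (Σα)·X^SO − ½·3·(Σα)² = (3/2)·6.9² = 71.415.
Deadweight loss = W^SO − W^NE = 35.41.

35.41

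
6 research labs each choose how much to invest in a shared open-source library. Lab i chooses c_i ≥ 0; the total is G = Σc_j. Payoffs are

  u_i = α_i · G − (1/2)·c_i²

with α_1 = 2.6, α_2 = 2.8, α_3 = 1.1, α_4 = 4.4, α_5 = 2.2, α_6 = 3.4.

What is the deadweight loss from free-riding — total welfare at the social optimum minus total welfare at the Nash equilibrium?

Lab i's FOC: ∂u_i/∂c_i = α_i − c_i = 0, so c_i* = α_i.
NE contributions = (2.6, 2.8, 1.1, 4.4, 2.2, 3.4); G = 16.5.
W^NE = (Σα)·G − ½Σα_i² = 16.5² − ½·51.57 = 246.465.
Planner sets c_i = Σα_j = 16.5 for every i, so G^SO = 6·16.5 = 99.
W^SO = (Σα)·G^SO − ½·6·(Σα)² = (6/2)·16.5² = 816.75.
Deadweight loss = W^SO − W^NE = 570.285.

570.285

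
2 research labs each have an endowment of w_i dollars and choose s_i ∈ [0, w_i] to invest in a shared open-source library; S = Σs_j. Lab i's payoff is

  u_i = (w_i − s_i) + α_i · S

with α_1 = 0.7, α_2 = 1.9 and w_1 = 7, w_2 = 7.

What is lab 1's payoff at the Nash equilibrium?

∂u_i/∂s_i = α_i − 1, so lab i contributes w_i if α_i > 1, else 0.
α_i > 1 for i ∈ {2}; NE contributions (0, 7), S = 7.
u_1 = (7 − 0) + 0.7·7 = 11.9.

11.9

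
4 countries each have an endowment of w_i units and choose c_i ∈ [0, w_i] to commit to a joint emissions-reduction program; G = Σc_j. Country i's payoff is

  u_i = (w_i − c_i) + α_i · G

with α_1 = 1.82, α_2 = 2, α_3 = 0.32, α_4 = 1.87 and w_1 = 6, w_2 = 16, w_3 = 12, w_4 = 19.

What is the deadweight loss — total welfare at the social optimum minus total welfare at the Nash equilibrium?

60.12

∂u_i/∂c_i = α_i − 1, so country i contributes w_i if α_i > 1, else 0.
α_i > 1 for i ∈ {1, 2, 4}; NE contributions (6, 16, 0, 19), G = 41.
W^NE = Σw_i − G^NE + (Σα_i)·G^NE = 53 + 5.01·41 = 258.41.
Planner: ∂(Σu_j)/∂c_i = Σα_j − 1 = 5.01 > 0, so everyone contributes w_i; G^SO = 53, W^SO = 53 + 5.01·53 = 318.53.
Deadweight loss = 60.12.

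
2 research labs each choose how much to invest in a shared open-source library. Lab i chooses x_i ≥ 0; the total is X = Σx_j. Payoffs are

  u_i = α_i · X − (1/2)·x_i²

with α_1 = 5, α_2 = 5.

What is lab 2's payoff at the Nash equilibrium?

37.5

Lab i's FOC: ∂u_i/∂x_i = α_i − x_i = 0, so x_i* = α_i.
NE contributions = (5, 5); X = 10.
u_2 = α_2·X − ½·(x_2)² = 5·10 − ½·5² = 37.5.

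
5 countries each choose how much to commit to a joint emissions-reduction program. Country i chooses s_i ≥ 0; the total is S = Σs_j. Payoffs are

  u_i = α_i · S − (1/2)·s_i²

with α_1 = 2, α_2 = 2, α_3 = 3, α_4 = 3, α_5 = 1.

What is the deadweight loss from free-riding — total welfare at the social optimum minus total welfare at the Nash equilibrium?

195

Country i's FOC: ∂u_i/∂s_i = α_i − s_i = 0, so s_i* = α_i.
NE contributions = (2, 2, 3, 3, 1); S = 11.
W^NE = (Σα)·S − ½Σα_i² = 11² − ½·27 = 107.5.
Planner sets s_i = Σα_j = 11 for every i, so S^SO = 5·11 = 55.
W^SO = (Σα)·S^SO − ½·5·(Σα)² = (5/2)·11² = 302.5.
Deadweight loss = W^SO − W^NE = 195.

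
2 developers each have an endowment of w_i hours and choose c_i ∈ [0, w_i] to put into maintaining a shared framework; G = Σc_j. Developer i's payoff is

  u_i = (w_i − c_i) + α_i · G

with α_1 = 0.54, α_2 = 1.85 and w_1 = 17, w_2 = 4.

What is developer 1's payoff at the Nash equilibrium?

∂u_i/∂c_i = α_i − 1, so developer i contributes w_i if α_i > 1, else 0.
α_i > 1 for i ∈ {2}; NE contributions (0, 4), G = 4.
u_1 = (17 − 0) + 0.54·4 = 19.16.

19.16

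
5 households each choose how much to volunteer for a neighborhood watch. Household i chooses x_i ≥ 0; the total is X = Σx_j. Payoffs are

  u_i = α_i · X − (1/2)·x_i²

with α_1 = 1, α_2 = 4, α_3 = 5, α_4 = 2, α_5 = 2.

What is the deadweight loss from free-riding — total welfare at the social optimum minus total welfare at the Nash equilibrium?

319

Household i's FOC: ∂u_i/∂x_i = α_i − x_i = 0, so x_i* = α_i.
NE contributions = (1, 4, 5, 2, 2); X = 14.
W^NE = (Σα)·X − ½Σα_i² = 14² − ½·50 = 171.
Planner sets x_i = Σα_j = 14 for every i, so X^SO = 5·14 = 70.
W^SO = (Σα)·X^SO − ½·5·(Σα)² = (5/2)·14² = 490.
Deadweight loss = W^SO − W^NE = 319.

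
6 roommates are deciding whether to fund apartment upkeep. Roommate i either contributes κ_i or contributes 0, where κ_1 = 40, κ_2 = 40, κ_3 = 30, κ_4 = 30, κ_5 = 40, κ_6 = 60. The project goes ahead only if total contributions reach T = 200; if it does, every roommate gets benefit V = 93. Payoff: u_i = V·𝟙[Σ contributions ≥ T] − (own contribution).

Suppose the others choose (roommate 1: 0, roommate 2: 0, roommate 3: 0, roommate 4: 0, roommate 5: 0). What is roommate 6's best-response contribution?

Others' total = 0. Even contributing 60 gives 60 < 200: no benefit either way.
Best response: 0.

0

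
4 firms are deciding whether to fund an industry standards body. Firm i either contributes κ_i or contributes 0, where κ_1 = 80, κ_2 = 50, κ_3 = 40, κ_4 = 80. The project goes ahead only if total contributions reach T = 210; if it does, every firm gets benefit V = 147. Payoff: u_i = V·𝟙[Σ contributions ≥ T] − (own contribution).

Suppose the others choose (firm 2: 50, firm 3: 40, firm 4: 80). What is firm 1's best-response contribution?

80

Others' total = 170. Contributing 80 brings total to 250 ≥ 210: gain V − κ_1 = 67.
Best response: 80.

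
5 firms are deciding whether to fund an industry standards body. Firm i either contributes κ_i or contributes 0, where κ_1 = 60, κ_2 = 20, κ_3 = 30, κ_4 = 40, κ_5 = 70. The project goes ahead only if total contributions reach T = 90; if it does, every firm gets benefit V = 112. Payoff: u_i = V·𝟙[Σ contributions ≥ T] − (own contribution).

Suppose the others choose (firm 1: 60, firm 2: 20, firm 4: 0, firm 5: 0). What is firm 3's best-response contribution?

30

Others' total = 80. Contributing 30 brings total to 110 ≥ 90: gain V − κ_3 = 82.
Best response: 30.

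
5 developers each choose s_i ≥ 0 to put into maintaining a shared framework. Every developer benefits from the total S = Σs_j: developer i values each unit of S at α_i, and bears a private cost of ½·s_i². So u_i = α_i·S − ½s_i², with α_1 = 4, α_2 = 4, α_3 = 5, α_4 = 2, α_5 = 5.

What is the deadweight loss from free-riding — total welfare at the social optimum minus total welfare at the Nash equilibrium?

643

Developer i's FOC: ∂u_i/∂s_i = α_i − s_i = 0, so s_i* = α_i.
NE contributions = (4, 4, 5, 2, 5); S = 20.
W^NE = (Σα)·S − ½Σα_i² = 20² − ½·86 = 357.
Planner sets s_i = Σα_j = 20 for every i, so S^SO = 5·20 = 100.
W^SO = (Σα)·S^SO − ½·5·(Σα)² = (5/2)·20² = 1000.
Deadweight loss = W^SO − W^NE = 643.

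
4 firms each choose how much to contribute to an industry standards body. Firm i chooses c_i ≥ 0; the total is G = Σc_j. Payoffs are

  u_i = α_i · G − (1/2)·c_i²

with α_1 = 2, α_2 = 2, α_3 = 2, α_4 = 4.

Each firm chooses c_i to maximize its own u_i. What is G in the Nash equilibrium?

10

Firm i's FOC: ∂u_i/∂c_i = α_i − c_i = 0, so c_i* = α_i.
NE contributions = (2, 2, 2, 4); G = 10.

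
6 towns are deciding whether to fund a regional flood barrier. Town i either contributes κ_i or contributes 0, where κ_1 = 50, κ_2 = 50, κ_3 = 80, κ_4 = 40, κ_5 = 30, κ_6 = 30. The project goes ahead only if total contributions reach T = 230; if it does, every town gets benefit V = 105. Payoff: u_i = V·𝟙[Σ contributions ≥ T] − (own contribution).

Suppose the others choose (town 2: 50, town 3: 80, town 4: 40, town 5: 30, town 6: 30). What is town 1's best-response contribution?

0

Others' total = 230 ≥ 230; contributing adds cost 50 for no extra benefit.
Best response: 0.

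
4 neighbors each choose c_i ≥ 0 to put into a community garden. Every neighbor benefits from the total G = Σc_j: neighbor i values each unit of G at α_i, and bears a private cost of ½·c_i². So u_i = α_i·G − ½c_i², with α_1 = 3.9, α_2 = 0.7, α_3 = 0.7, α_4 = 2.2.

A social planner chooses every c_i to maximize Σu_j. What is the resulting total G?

Planner FOC: ∂(Σu_j)/∂c_i = (Σα_j) − c_i = 0, so c_i^SO = Σα_j = 7.5 for every i; G^SO = 30.

30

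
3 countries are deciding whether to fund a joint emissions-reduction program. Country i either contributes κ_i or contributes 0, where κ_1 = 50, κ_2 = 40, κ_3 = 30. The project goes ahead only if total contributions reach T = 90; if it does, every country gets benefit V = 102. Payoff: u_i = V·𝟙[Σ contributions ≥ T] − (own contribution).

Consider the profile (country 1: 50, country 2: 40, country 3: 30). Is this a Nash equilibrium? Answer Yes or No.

Total = 120 ≥ 90: provided.
Country 1 (pledges 50, payoff 52): dropping to 0 → total 70, payoff 0. No gain.
Country 2 (pledges 40, payoff 62): dropping to 0 → total 80, payoff 0. No gain.
Country 3 (pledges 30, payoff 72): dropping to 0 → total 90, payoff 102. Profitable deviation.

No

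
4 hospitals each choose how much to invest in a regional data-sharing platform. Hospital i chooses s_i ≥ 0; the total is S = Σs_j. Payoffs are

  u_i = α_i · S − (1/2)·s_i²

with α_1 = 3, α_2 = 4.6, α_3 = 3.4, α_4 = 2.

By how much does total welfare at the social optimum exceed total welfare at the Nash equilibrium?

Hospital i's FOC: ∂u_i/∂s_i = α_i − s_i = 0, so s_i* = α_i.
NE contributions = (3, 4.6, 3.4, 2); S = 13.
W^NE = (Σα)·S − ½Σα_i² = 13² − ½·45.72 = 146.14.
Planner sets s_i = Σα_j = 13 for every i, so S^SO = 4·13 = 52.
W^SO = (Σα)·S^SO − ½·4·(Σα)² = (4/2)·13² = 338.
Deadweight loss = W^SO − W^NE = 191.86.

191.86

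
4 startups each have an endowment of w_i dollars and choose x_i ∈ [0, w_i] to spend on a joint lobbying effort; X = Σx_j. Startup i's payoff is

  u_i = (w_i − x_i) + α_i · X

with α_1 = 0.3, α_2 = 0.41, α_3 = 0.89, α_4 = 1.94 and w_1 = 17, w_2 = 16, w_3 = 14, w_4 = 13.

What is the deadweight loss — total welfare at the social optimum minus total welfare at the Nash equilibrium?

∂u_i/∂x_i = α_i − 1, so startup i contributes w_i if α_i > 1, else 0.
α_i > 1 for i ∈ {4}; NE contributions (0, 0, 0, 13), X = 13.
W^NE = Σw_i − X^NE + (Σα_i)·X^NE = 60 + 2.54·13 = 93.02.
Planner: ∂(Σu_j)/∂x_i = Σα_j − 1 = 2.54 > 0, so everyone contributes w_i; X^SO = 60, W^SO = 60 + 2.54·60 = 212.4.
Deadweight loss = 119.38.

119.38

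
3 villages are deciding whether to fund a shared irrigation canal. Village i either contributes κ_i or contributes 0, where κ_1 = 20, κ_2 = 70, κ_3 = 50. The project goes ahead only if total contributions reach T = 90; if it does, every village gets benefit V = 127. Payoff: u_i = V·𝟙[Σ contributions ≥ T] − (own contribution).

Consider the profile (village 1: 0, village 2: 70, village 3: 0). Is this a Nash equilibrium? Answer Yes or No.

Total = 70 < 90: not provided.
Village 1 (pledges 0, payoff 0): pledging 20 → total 90, payoff 107. Profitable deviation.

No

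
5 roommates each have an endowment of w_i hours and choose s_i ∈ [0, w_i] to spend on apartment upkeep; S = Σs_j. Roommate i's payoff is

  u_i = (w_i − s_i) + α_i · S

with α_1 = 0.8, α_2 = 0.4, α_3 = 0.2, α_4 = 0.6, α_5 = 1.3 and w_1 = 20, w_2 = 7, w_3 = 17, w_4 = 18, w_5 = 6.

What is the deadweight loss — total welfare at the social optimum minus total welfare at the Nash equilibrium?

∂u_i/∂s_i = α_i − 1, so roommate i contributes w_i if α_i > 1, else 0.
α_i > 1 for i ∈ {5}; NE contributions (0, 0, 0, 0, 6), S = 6.
W^NE = Σw_i − S^NE + (Σα_i)·S^NE = 68 + 2.3·6 = 81.8.
Planner: ∂(Σu_j)/∂s_i = Σα_j − 1 = 2.3 > 0, so everyone contributes w_i; S^SO = 68, W^SO = 68 + 2.3·68 = 224.4.
Deadweight loss = 142.6.

142.6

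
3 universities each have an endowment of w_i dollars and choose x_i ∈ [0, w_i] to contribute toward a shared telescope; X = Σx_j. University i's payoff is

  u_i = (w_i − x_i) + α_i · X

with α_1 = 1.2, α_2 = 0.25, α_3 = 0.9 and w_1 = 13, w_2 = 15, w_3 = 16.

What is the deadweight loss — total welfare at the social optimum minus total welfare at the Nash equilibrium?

∂u_i/∂x_i = α_i − 1, so university i contributes w_i if α_i > 1, else 0.
α_i > 1 for i ∈ {1}; NE contributions (13, 0, 0), X = 13.
W^NE = Σw_i − X^NE + (Σα_i)·X^NE = 44 + 1.35·13 = 61.55.
Planner: ∂(Σu_j)/∂x_i = Σα_j − 1 = 1.35 > 0, so everyone contributes w_i; X^SO = 44, W^SO = 44 + 1.35·44 = 103.4.
Deadweight loss = 41.85.

41.85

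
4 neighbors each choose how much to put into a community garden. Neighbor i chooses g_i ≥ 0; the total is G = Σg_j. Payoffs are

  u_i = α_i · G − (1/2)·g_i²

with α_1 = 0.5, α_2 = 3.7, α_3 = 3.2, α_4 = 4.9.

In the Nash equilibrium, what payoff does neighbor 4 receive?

48.265

Neighbor i's FOC: ∂u_i/∂g_i = α_i − g_i = 0, so g_i* = α_i.
NE contributions = (0.5, 3.7, 3.2, 4.9); G = 12.3.
u_4 = α_4·G − ½·(g_4)² = 4.9·12.3 − ½·4.9² = 48.265.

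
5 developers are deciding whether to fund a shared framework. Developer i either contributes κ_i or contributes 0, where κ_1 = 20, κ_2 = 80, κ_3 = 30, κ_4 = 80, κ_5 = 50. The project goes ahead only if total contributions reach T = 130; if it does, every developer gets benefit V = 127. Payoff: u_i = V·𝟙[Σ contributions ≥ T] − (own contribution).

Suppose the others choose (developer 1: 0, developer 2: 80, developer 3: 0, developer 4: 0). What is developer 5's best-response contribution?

Others' total = 80. Contributing 50 brings total to 130 ≥ 130: gain V − κ_5 = 77.
Best response: 50.

50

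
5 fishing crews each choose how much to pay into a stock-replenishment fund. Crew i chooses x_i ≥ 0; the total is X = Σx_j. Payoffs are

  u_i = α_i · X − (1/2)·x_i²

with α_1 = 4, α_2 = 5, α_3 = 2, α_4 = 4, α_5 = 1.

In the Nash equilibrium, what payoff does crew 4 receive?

Crew i's FOC: ∂u_i/∂x_i = α_i − x_i = 0, so x_i* = α_i.
NE contributions = (4, 5, 2, 4, 1); X = 16.
u_4 = α_4·X − ½·(x_4)² = 4·16 − ½·4² = 56.

56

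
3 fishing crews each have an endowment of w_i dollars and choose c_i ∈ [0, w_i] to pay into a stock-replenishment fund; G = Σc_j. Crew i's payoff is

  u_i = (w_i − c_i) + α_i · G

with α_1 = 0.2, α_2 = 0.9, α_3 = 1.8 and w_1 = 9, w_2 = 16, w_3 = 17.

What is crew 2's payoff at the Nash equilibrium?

∂u_i/∂c_i = α_i − 1, so crew i contributes w_i if α_i > 1, else 0.
α_i > 1 for i ∈ {3}; NE contributions (0, 0, 17), G = 17.
u_2 = (16 − 0) + 0.9·17 = 31.3.

31.3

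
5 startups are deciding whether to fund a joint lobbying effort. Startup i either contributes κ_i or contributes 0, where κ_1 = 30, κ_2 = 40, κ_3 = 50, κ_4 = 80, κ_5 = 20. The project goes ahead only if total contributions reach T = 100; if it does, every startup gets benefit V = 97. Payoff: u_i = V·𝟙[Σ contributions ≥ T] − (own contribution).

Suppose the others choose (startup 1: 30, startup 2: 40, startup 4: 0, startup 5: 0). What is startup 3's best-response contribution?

Others' total = 70. Contributing 50 brings total to 120 ≥ 100: gain V − κ_3 = 47.
Best response: 50.

50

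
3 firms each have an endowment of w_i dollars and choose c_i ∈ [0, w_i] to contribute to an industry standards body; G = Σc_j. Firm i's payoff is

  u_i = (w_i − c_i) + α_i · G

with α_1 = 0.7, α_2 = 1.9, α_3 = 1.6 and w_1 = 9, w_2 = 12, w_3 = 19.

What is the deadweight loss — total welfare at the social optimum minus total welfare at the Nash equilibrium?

28.8

∂u_i/∂c_i = α_i − 1, so firm i contributes w_i if α_i > 1, else 0.
α_i > 1 for i ∈ {2, 3}; NE contributions (0, 12, 19), G = 31.
W^NE = Σw_i − G^NE + (Σα_i)·G^NE = 40 + 3.2·31 = 139.2.
Planner: ∂(Σu_j)/∂c_i = Σα_j − 1 = 3.2 > 0, so everyone contributes w_i; G^SO = 40, W^SO = 40 + 3.2·40 = 168.
Deadweight loss = 28.8.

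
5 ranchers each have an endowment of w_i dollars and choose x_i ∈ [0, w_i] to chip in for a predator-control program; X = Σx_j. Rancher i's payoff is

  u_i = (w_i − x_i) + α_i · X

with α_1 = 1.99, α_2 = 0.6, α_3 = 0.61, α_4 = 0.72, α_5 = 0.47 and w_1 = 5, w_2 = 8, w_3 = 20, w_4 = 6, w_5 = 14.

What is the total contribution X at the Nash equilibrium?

5

∂u_i/∂x_i = α_i − 1, so rancher i contributes w_i if α_i > 1, else 0.
α_i > 1 for i ∈ {1}; NE contributions (5, 0, 0, 0, 0), X = 5.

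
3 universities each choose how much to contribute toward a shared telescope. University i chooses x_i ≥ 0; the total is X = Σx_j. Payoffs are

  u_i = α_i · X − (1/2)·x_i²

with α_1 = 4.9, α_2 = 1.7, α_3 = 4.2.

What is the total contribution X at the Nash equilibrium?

University i's FOC: ∂u_i/∂x_i = α_i − x_i = 0, so x_i* = α_i.
NE contributions = (4.9, 1.7, 4.2); X = 10.8.

10.8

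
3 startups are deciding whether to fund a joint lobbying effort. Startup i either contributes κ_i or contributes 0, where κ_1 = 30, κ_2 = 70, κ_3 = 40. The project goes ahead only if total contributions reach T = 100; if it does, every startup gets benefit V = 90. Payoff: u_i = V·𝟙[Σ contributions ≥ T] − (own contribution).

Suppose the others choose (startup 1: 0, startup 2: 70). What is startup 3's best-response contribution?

40

Others' total = 70. Contributing 40 brings total to 110 ≥ 100: gain V − κ_3 = 50.
Best response: 40.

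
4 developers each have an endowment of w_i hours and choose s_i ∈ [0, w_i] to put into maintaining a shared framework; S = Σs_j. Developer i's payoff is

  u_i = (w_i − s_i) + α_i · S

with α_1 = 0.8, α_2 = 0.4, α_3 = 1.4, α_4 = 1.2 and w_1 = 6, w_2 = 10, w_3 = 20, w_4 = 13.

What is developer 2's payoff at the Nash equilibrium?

23.2

∂u_i/∂s_i = α_i − 1, so developer i contributes w_i if α_i > 1, else 0.
α_i > 1 for i ∈ {3, 4}; NE contributions (0, 0, 20, 13), S = 33.
u_2 = (10 − 0) + 0.4·33 = 23.2.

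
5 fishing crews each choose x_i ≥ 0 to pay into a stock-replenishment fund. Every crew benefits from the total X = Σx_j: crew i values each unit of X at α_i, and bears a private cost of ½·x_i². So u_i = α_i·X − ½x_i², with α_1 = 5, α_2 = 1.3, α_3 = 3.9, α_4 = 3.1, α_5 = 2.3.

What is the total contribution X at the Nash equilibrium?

Crew i's FOC: ∂u_i/∂x_i = α_i − x_i = 0, so x_i* = α_i.
NE contributions = (5, 1.3, 3.9, 3.1, 2.3); X = 15.6.

15.6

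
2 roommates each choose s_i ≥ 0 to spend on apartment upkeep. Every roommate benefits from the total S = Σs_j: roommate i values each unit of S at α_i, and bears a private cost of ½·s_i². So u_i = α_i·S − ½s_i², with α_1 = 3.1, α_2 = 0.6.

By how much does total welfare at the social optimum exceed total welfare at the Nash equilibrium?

Roommate i's FOC: ∂u_i/∂s_i = α_i − s_i = 0, so s_i* = α_i.
NE contributions = (3.1, 0.6); S = 3.7.
W^NE = (Σα)·S − ½Σα_i² = 3.7² − ½·9.97 = 8.705.
Planner sets s_i = Σα_j = 3.7 for every i, so S^SO = 2·3.7 = 7.4.
W^SO = (Σα)·S^SO − ½·2·(Σα)² = (2/2)·3.7² = 13.69.
Deadweight loss = W^SO − W^NE = 4.985.

4.985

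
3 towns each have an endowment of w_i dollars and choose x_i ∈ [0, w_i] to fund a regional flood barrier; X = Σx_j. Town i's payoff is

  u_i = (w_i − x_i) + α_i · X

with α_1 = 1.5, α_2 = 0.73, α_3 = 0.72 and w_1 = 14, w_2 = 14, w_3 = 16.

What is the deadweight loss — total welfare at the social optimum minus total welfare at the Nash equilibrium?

58.5

∂u_i/∂x_i = α_i − 1, so town i contributes w_i if α_i > 1, else 0.
α_i > 1 for i ∈ {1}; NE contributions (14, 0, 0), X = 14.
W^NE = Σw_i − X^NE + (Σα_i)·X^NE = 44 + 1.95·14 = 71.3.
Planner: ∂(Σu_j)/∂x_i = Σα_j − 1 = 1.95 > 0, so everyone contributes w_i; X^SO = 44, W^SO = 44 + 1.95·44 = 129.8.
Deadweight loss = 58.5.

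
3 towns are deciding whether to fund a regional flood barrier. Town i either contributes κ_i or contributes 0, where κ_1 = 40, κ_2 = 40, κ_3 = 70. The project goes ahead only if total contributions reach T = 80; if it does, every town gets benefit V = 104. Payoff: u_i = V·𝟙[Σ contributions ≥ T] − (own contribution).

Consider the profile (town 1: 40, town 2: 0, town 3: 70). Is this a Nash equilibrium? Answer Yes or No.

Total = 110 ≥ 80: provided.
Town 1 (pledges 40, payoff 64): dropping to 0 → total 70, payoff 0. No gain.
Town 2 (pledges 0, payoff 104): pledging 40 → total 150, payoff 64. No gain.
Town 3 (pledges 70, payoff 34): dropping to 0 → total 40, payoff 0. No gain.

Yes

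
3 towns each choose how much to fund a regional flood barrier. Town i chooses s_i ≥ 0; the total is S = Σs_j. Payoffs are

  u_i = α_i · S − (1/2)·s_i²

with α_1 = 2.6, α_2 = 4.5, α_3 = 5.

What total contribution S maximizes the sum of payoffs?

36.3

Planner FOC: ∂(Σu_j)/∂s_i = (Σα_j) − s_i = 0, so s_i^SO = Σα_j = 12.1 for every i; S^SO = 36.3.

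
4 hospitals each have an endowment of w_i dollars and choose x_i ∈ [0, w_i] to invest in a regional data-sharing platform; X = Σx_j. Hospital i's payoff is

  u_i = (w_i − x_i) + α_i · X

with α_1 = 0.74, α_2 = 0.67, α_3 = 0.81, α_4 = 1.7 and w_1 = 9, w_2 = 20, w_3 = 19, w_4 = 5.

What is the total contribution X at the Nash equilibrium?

∂u_i/∂x_i = α_i − 1, so hospital i contributes w_i if α_i > 1, else 0.
α_i > 1 for i ∈ {4}; NE contributions (0, 0, 0, 5), X = 5.

5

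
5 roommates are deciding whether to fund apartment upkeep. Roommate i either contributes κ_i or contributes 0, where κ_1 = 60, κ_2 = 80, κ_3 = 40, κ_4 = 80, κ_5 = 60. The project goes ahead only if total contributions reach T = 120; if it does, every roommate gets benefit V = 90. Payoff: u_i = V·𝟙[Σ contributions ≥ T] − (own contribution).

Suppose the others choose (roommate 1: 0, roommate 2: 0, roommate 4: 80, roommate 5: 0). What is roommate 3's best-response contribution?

Others' total = 80. Contributing 40 brings total to 120 ≥ 120: gain V − κ_3 = 50.
Best response: 40.

40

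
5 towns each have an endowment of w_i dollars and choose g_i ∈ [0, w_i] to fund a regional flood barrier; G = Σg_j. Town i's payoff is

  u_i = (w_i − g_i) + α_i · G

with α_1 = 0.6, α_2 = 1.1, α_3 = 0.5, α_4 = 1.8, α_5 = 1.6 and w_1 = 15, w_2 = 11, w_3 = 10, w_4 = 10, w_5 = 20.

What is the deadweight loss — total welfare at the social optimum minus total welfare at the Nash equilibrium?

∂u_i/∂g_i = α_i − 1, so town i contributes w_i if α_i > 1, else 0.
α_i > 1 for i ∈ {2, 4, 5}; NE contributions (0, 11, 0, 10, 20), G = 41.
W^NE = Σw_i − G^NE + (Σα_i)·G^NE = 66 + 4.6·41 = 254.6.
Planner: ∂(Σu_j)/∂g_i = Σα_j − 1 = 4.6 > 0, so everyone contributes w_i; G^SO = 66, W^SO = 66 + 4.6·66 = 369.6.
Deadweight loss = 115.

115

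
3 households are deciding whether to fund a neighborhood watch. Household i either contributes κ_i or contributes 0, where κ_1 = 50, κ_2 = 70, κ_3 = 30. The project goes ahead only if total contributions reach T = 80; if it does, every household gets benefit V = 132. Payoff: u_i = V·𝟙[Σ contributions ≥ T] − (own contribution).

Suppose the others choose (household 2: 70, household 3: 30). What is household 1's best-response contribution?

Others' total = 100 ≥ 80; contributing adds cost 50 for no extra benefit.
Best response: 0.

0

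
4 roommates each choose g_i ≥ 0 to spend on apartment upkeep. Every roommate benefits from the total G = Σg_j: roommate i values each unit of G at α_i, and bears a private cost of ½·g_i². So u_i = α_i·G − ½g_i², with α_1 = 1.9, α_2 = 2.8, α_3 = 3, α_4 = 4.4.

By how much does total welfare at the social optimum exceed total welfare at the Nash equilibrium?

166.315

Roommate i's FOC: ∂u_i/∂g_i = α_i − g_i = 0, so g_i* = α_i.
NE contributions = (1.9, 2.8, 3, 4.4); G = 12.1.
W^NE = (Σα)·G − ½Σα_i² = 12.1² − ½·39.81 = 126.505.
Planner sets g_i = Σα_j = 12.1 for every i, so G^SO = 4·12.1 = 48.4.
W^SO = (Σα)·G^SO − ½·4·(Σα)² = (4/2)·12.1² = 292.82.
Deadweight loss = W^SO − W^NE = 166.315.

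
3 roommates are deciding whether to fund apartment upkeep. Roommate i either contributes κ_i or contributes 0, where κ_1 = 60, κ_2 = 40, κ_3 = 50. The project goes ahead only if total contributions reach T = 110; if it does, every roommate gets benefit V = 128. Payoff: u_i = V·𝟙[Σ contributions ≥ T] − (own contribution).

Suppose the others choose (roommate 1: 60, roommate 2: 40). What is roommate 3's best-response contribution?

50

Others' total = 100. Contributing 50 brings total to 150 ≥ 110: gain V − κ_3 = 78.
Best response: 50.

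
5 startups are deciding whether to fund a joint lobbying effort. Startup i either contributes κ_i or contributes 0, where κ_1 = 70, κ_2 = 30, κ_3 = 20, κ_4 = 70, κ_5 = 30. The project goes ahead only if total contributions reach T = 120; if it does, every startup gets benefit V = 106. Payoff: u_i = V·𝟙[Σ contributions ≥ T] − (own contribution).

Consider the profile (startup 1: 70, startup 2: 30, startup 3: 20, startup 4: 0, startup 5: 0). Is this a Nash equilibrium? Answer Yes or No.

Yes

Total = 120 ≥ 120: provided.
Startup 1 (pledges 70, payoff 36): dropping to 0 → total 50, payoff 0. No gain.
Startup 2 (pledges 30, payoff 76): dropping to 0 → total 90, payoff 0. No gain.
Startup 3 (pledges 20, payoff 86): dropping to 0 → total 100, payoff 0. No gain.
Startup 4 (pledges 0, payoff 106): pledging 70 → total 190, payoff 36. No gain.
Startup 5 (pledges 0, payoff 106): pledging 30 → total 150, payoff 76. No gain.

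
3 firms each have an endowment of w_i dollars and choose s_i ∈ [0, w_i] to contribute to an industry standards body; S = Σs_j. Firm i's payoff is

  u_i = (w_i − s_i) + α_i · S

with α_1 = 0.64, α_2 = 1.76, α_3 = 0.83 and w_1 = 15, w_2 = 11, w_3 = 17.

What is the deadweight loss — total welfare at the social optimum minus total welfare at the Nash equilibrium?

71.36

∂u_i/∂s_i = α_i − 1, so firm i contributes w_i if α_i > 1, else 0.
α_i > 1 for i ∈ {2}; NE contributions (0, 11, 0), S = 11.
W^NE = Σw_i − S^NE + (Σα_i)·S^NE = 43 + 2.23·11 = 67.53.
Planner: ∂(Σu_j)/∂s_i = Σα_j − 1 = 2.23 > 0, so everyone contributes w_i; S^SO = 43, W^SO = 43 + 2.23·43 = 138.89.
Deadweight loss = 71.36.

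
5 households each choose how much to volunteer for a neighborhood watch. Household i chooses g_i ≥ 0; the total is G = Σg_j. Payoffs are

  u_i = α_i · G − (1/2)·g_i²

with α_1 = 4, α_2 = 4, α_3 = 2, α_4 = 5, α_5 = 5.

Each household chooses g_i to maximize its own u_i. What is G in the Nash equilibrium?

Household i's FOC: ∂u_i/∂g_i = α_i − g_i = 0, so g_i* = α_i.
NE contributions = (4, 4, 2, 5, 5); G = 20.

20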